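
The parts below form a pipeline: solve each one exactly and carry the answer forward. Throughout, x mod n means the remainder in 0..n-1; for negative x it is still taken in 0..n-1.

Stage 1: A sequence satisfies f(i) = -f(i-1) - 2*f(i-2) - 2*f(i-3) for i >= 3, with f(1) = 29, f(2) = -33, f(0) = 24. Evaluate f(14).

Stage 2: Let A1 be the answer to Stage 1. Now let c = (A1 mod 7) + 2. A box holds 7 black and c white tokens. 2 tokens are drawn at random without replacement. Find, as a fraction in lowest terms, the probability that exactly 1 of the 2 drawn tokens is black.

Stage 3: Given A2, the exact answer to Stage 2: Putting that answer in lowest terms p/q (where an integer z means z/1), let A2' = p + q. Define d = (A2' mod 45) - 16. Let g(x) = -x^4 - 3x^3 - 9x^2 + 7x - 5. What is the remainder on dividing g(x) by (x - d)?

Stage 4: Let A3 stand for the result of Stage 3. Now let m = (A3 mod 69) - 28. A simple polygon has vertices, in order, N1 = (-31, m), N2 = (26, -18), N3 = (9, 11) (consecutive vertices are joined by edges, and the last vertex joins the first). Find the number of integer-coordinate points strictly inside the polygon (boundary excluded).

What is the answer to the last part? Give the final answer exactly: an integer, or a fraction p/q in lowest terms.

Stage 1: f(3) = -1*(-33) - 2*(29) - 2*(24) = -73; iterating: f(3)=-73, f(4)=81, f(5)=131, f(6)=-147, f(7)=-277, f(8)=309, f(9)=539, f(10)=-603, f(11)=-1093, f(12)=1221, f(13)=2171, f(14)=-2427; answer -2427
Stage 2: A1 = -2427; c = 4; total draws C(11,2) = 55; favorable C(7,1)*C(4,1) = 28; P = 28/55; answer 28/55
Stage 3: A2 = 28/55; threaded value p + q = 83; d = 22; remainder = value at the root: -1*(22)^4 - 3*(22)^3 - 9*(22)^2 + 7*(22)^1 - 5 = (-234256) + (-31944) + (-4356) + (154) + (-5) = -270407; answer -270407
Stage 4: A3 = -270407; m = -24; cross terms: (-31*-18 - 26*-24)=1182, (26*11 - 9*-18)=448, (9*-24 - -31*11)=125; twice the area = |1755| = 1755; area = 1755/2; boundary points = 3 + 1 + 5 = 9; strictly interior points = area - boundary/2 + 1 = 874; answer 874

874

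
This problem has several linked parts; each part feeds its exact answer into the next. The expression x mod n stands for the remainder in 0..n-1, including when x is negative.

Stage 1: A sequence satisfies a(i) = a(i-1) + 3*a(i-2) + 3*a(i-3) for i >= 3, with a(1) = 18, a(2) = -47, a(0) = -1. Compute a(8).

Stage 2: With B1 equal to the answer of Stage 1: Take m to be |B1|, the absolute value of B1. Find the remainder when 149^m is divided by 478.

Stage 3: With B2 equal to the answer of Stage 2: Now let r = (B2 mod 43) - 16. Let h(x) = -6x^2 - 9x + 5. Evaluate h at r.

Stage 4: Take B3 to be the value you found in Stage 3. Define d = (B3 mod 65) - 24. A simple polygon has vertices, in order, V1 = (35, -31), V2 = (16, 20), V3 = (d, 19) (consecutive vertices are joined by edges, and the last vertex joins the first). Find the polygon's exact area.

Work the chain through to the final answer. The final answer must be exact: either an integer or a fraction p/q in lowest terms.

Stage 1: a(3) = 1*(-47) + 3*(18) + 3*(-1) = 4; iterating: a(3)=4, a(4)=-83, a(5)=-212, a(6)=-449, a(7)=-1334, a(8)=-3317; answer -3317
Stage 2: B1 = -3317; m = 3317; squarings mod 478: 149^1=149, 149^2=213, 149^4=437, 149^8=247, 149^16=303, 149^32=33, 149^64=133, 149^128=3, 149^256=9, 149^512=81, 149^1024=347, 149^2048=431; 149^3317 = 149^1 * 149^4 * 149^16 * 149^32 * 149^64 * 149^128 * 149^1024 * 149^2048 = 21 (mod 478); answer 21
Stage 3: B2 = 21; r = 5; -6*(5)^2 - 9*(5)^1 + 5 = (-150) + (-45) + (5) = -190; answer -190
Stage 4: B3 = -190; d = -19; cross terms: (35*20 - 16*-31)=1196, (16*19 - -19*20)=684, (-19*-31 - 35*19)=-76; twice the area = |1804| = 1804; area = 902; answer 902

902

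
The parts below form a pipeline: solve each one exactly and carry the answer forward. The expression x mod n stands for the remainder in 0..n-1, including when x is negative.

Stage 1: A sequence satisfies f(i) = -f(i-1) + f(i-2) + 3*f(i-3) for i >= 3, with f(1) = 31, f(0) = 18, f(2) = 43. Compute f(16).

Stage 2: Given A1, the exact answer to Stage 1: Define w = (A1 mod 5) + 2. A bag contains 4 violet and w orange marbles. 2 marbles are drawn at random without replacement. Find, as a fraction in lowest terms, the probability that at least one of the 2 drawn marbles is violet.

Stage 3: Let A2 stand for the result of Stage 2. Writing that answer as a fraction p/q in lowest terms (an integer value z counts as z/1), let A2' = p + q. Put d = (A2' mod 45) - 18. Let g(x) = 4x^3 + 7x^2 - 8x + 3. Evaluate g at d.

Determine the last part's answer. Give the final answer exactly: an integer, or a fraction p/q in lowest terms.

-7498

Stage 1: f(3) = -1*(43) + 1*(31) + 3*(18) = 42; iterating: f(3)=42, f(4)=94, f(5)=77, f(6)=143, f(7)=216, f(8)=158, f(9)=487, f(10)=319, f(11)=642, f(12)=1138, f(13)=461, f(14)=2603, f(15)=1272, f(16)=2714; answer 2714
Stage 2: A1 = 2714; w = 6; total draws C(10,2) = 45; complement C(6,2) = 15; favorable 45 - 15 = 30; P = 2/3; answer 2/3
Stage 3: A2 = 2/3; threaded value p + q = 5; d = -13; 4*(-13)^3 + 7*(-13)^2 - 8*(-13)^1 + 3 = (-8788) + (1183) + (104) + (3) = -7498; answer -7498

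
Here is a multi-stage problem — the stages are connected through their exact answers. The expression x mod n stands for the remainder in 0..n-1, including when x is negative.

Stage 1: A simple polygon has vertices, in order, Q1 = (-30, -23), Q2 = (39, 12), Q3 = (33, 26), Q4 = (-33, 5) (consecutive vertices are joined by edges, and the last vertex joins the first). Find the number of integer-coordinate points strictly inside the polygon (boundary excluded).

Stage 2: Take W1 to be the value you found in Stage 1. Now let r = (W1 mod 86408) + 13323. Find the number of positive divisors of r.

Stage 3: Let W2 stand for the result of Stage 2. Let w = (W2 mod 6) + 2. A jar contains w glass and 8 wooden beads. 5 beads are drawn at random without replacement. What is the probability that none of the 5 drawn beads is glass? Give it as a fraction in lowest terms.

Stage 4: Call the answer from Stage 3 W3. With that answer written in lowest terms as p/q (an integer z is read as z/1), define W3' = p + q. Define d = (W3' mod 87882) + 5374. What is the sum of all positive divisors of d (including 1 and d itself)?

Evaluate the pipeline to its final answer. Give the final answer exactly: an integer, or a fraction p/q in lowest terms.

Stage 1: cross terms: (-30*12 - 39*-23)=537, (39*26 - 33*12)=618, (33*5 - -33*26)=1023, (-33*-23 - -30*5)=909; twice the area = |3087| = 3087; area = 3087/2; boundary points = 1 + 2 + 3 + 1 = 7; strictly interior points = area - boundary/2 + 1 = 1541; answer 1541
Stage 2: W1 = 1541; r = 14864; 14864 = 2^4 * 929; number of divisors = (4+1) * (1+1) = 10; answer 10
Stage 3: W2 = 10; w = 6; total draws C(14,5) = 2002; favorable C(8,5) = 56; P = 4/143; answer 4/143
Stage 4: W3 = 4/143; threaded value p + q = 147; d = 5521; 5521 is prime, so its only divisors are 1 and 5521; sigma = 1 + 5521 = 5522; answer 5522

5522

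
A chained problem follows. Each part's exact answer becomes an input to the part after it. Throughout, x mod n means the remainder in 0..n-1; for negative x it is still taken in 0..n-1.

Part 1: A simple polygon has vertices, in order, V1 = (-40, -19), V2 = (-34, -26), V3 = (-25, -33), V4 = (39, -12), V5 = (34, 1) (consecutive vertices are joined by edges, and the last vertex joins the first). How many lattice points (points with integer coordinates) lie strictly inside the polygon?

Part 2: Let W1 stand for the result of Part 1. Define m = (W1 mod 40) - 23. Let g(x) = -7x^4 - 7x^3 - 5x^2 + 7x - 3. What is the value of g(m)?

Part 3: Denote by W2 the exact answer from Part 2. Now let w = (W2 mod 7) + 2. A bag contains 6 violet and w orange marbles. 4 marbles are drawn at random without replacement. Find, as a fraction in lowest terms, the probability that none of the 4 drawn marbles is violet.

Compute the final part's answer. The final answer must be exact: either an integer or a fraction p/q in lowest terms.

7/143

Part 1: cross terms: (-40*-26 - -34*-19)=394, (-34*-33 - -25*-26)=472, (-25*-12 - 39*-33)=1587, (39*1 - 34*-12)=447, (34*-19 - -40*1)=-606; twice the area = |2294| = 2294; area = 1147; boundary points = 1 + 1 + 1 + 1 + 2 = 6; strictly interior points = area - boundary/2 + 1 = 1145; answer 1145
Part 2: W1 = 1145; m = 2; -7*(2)^4 - 7*(2)^3 - 5*(2)^2 + 7*(2)^1 - 3 = (-112) + (-56) + (-20) + (14) + (-3) = -177; answer -177
Part 3: W2 = -177; w = 7; total draws C(13,4) = 715; favorable C(7,4) = 35; P = 7/143; answer 7/143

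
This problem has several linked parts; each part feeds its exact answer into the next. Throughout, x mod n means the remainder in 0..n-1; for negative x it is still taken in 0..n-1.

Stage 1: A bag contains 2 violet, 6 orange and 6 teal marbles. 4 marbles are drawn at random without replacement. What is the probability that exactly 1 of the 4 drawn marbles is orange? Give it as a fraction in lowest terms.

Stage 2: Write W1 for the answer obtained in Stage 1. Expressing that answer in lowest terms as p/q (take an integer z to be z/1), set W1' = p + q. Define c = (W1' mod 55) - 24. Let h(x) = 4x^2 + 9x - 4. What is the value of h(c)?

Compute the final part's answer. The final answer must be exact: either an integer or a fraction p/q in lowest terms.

Stage 1: total draws C(14,4) = 1001; favorable C(6,1)*C(8,3) = 336; P = 48/143; answer 48/143
Stage 2: W1 = 48/143; threaded value p + q = 191; c = 2; 4*(2)^2 + 9*(2)^1 - 4 = (16) + (18) + (-4) = 30; answer 30

30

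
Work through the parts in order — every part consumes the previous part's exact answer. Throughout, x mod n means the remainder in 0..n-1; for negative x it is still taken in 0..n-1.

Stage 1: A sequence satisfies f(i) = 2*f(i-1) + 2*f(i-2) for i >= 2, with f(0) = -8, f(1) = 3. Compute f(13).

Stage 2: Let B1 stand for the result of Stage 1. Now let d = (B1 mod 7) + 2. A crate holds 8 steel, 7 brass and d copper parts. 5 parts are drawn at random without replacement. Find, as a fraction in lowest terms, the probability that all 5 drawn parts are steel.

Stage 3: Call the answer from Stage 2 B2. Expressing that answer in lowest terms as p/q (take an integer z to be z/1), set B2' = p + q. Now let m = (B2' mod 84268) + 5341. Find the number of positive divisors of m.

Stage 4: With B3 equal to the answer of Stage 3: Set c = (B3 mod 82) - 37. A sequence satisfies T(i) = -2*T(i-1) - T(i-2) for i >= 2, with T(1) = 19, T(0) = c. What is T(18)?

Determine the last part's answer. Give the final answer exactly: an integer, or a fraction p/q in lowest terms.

219

Stage 1: f(2) = 2*(3) + 2*(-8) = -10; iterating: f(2)=-10, f(3)=-14, f(4)=-48, f(5)=-124, f(6)=-344, f(7)=-936, f(8)=-2560, f(9)=-6992, f(10)=-19104, f(11)=-52192, f(12)=-142592, f(13)=-389568; answer -389568
Stage 2: B1 = -389568; d = 5; total draws C(20,5) = 15504; favorable C(8,5) = 56; P = 7/1938; answer 7/1938
Stage 3: B2 = 7/1938; threaded value p + q = 1945; m = 7286; 7286 = 2 * 3643; number of divisors = (1+1) * (1+1) = 4; answer 4
Stage 4: B3 = 4; c = -33; T(2) = -2*(19) - 1*(-33) = -5; iterating: T(2)=-5, T(3)=-9, T(4)=23, T(5)=-37, T(6)=51, T(7)=-65, T(8)=79, T(9)=-93, T(10)=107, T(11)=-121, T(12)=135, T(13)=-149, T(14)=163, T(15)=-177, T(16)=191, T(17)=-205, T(18)=219; answer 219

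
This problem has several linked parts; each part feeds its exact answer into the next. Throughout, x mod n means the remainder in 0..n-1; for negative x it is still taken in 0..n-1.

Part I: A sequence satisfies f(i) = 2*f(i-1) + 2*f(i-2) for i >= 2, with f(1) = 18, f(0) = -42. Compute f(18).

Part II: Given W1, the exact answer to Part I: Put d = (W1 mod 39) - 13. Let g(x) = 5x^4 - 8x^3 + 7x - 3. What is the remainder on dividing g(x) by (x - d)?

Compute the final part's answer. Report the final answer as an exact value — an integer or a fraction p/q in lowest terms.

62631

Part I: f(2) = 2*(18) + 2*(-42) = -48; iterating: f(2)=-48, f(3)=-60, f(4)=-216, f(5)=-552, f(6)=-1536, f(7)=-4176, f(8)=-11424, f(9)=-31200, f(10)=-85248, f(11)=-232896, f(12)=-636288, f(13)=-1738368, f(14)=-4749312, f(15)=-12975360, f(16)=-35449344, f(17)=-96849408, f(18)=-264597504; answer -264597504
Part II: W1 = -264597504; d = 11; remainder = value at the root: 5*(11)^4 - 8*(11)^3 + 7*(11)^1 - 3 = (73205) + (-10648) + (77) + (-3) = 62631; answer 62631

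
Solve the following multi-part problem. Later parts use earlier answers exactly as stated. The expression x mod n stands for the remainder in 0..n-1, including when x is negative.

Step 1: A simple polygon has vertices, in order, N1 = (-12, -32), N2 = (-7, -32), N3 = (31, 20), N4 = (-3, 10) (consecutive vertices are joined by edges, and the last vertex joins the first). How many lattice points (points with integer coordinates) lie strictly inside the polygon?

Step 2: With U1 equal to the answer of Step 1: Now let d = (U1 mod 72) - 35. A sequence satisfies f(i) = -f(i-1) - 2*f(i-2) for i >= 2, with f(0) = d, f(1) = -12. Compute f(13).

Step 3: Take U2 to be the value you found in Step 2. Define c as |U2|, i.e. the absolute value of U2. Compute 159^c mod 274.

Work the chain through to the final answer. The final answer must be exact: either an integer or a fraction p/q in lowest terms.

1

Step 1: cross terms: (-12*-32 - -7*-32)=160, (-7*20 - 31*-32)=852, (31*10 - -3*20)=370, (-3*-32 - -12*10)=216; twice the area = |1598| = 1598; area = 799; boundary points = 5 + 2 + 2 + 3 = 12; strictly interior points = area - boundary/2 + 1 = 794; answer 794
Step 2: U1 = 794; d = -33; f(2) = -1*(-12) - 2*(-33) = 78; iterating: f(2)=78, f(3)=-54, f(4)=-102, f(5)=210, f(6)=-6, f(7)=-414, f(8)=426, f(9)=402, f(10)=-1254, f(11)=450, f(12)=2058, f(13)=-2958; answer -2958
Step 3: U2 = -2958; c = 2958; squarings mod 274: 159^1=159, 159^2=73, 159^4=123, 159^8=59, 159^16=193, 159^32=259, 159^64=225, 159^128=209, 159^256=115, 159^512=73, 159^1024=123, 159^2048=59; 159^2958 = 159^2 * 159^4 * 159^8 * 159^128 * 159^256 * 159^512 * 159^2048 = 1 (mod 274); answer 1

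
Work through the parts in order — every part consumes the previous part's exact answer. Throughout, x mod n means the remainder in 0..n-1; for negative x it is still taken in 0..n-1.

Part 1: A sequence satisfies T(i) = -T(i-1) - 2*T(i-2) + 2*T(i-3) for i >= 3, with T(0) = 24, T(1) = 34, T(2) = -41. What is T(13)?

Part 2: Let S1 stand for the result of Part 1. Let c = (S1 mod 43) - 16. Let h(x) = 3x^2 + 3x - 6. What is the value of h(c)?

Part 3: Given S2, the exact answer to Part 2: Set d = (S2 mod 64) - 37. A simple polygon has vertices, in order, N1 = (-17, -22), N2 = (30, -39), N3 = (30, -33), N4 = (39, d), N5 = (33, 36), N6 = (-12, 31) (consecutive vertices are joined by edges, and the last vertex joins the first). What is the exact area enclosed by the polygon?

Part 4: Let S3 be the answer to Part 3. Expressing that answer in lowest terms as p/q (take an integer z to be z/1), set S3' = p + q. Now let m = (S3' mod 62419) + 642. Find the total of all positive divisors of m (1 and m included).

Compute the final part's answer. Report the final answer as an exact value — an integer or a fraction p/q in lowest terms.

7160

Part 1: T(3) = -1*(-41) - 2*(34) + 2*(24) = 21; iterating: T(3)=21, T(4)=129, T(5)=-253, T(6)=37, T(7)=727, T(8)=-1307, T(9)=-73, T(10)=4141, T(11)=-6609, T(12)=-1819, T(13)=23319; answer 23319
Part 2: S1 = 23319; c = -3; 3*(-3)^2 + 3*(-3)^1 - 6 = (27) + (-9) + (-6) = 12; answer 12
Part 3: S2 = 12; d = -25; cross terms: (-17*-39 - 30*-22)=1323, (30*-33 - 30*-39)=180, (30*-25 - 39*-33)=537, (39*36 - 33*-25)=2229, (33*31 - -12*36)=1455, (-12*-22 - -17*31)=791; twice the area = |6515| = 6515; area = 6515/2; answer 6515/2
Part 4: S3 = 6515/2; threaded value p + q = 6517; m = 7159; 7159 is prime, so its only divisors are 1 and 7159; sigma = 1 + 7159 = 7160; answer 7160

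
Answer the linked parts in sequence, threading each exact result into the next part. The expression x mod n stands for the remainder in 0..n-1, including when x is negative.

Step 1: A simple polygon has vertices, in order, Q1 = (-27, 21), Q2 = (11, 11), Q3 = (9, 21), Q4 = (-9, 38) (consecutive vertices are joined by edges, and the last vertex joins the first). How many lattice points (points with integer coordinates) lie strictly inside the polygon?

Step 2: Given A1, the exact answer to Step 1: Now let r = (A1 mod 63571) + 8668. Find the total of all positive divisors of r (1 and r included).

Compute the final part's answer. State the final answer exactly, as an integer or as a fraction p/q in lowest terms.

Step 1: cross terms: (-27*11 - 11*21)=-528, (11*21 - 9*11)=132, (9*38 - -9*21)=531, (-9*21 - -27*38)=837; twice the area = |972| = 972; area = 486; boundary points = 2 + 2 + 1 + 1 = 6; strictly interior points = area - boundary/2 + 1 = 484; answer 484
Step 2: A1 = 484; r = 9152; 9152 = 2^6 * 11 * 13; sigma = (1 + 2 + 4 + 8 + 16 + 32 + 64) * (1 + 11) * (1 + 13) = 127 * 12 * 14 = 21336; answer 21336

21336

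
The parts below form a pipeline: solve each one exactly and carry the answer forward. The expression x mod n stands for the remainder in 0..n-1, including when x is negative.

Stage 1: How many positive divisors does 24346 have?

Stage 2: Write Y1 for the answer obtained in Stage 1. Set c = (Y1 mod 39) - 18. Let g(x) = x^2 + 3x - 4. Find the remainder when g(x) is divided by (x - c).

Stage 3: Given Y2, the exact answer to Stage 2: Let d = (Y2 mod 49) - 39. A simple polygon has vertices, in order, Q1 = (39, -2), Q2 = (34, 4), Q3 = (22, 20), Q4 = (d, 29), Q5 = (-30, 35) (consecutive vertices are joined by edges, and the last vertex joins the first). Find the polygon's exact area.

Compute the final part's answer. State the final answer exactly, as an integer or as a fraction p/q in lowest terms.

1079/2

Stage 1: 24346 = 2 * 7 * 37 * 47; number of divisors = (1+1) * (1+1) * (1+1) * (1+1) = 16; answer 16
Stage 2: Y1 = 16; c = -2; remainder = value at the root: 1*(-2)^2 + 3*(-2)^1 - 4 = (4) + (-6) + (-4) = -6; answer -6
Stage 3: Y2 = -6; d = 4; cross terms: (39*4 - 34*-2)=224, (34*20 - 22*4)=592, (22*29 - 4*20)=558, (4*35 - -30*29)=1010, (-30*-2 - 39*35)=-1305; twice the area = |1079| = 1079; area = 1079/2; answer 1079/2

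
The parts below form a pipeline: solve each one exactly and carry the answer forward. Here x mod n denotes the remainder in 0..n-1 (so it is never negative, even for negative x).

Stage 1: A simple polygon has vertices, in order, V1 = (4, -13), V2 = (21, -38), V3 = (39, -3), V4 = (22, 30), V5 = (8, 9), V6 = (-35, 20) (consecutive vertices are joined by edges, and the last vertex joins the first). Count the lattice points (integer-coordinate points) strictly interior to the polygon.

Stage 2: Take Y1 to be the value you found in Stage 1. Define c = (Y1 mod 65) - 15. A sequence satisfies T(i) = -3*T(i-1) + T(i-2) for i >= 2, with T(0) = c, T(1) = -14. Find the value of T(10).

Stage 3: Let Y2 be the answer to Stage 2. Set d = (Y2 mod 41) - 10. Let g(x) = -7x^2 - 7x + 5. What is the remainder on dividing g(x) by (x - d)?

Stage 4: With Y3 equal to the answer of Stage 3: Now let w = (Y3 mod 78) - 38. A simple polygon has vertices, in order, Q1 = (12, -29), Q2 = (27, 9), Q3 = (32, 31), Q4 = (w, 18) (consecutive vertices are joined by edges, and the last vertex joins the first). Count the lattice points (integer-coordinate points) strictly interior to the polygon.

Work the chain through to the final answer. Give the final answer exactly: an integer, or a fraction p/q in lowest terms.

1169

Stage 1: cross terms: (4*-38 - 21*-13)=121, (21*-3 - 39*-38)=1419, (39*30 - 22*-3)=1236, (22*9 - 8*30)=-42, (8*20 - -35*9)=475, (-35*-13 - 4*20)=375; twice the area = |3584| = 3584; area = 1792; boundary points = 1 + 1 + 1 + 7 + 1 + 3 = 14; strictly interior points = area - boundary/2 + 1 = 1786; answer 1786
Stage 2: Y1 = 1786; c = 16; T(2) = -3*(-14) + 1*(16) = 58; iterating: T(2)=58, T(3)=-188, T(4)=622, T(5)=-2054, T(6)=6784, T(7)=-22406, T(8)=74002, T(9)=-244412, T(10)=807238; answer 807238
Stage 3: Y2 = 807238; d = 20; remainder = value at the root: -7*(20)^2 - 7*(20)^1 + 5 = (-2800) + (-140) + (5) = -2935; answer -2935
Stage 4: Y3 = -2935; w = -9; cross terms: (12*9 - 27*-29)=891, (27*31 - 32*9)=549, (32*18 - -9*31)=855, (-9*-29 - 12*18)=45; twice the area = |2340| = 2340; area = 1170; boundary points = 1 + 1 + 1 + 1 = 4; strictly interior points = area - boundary/2 + 1 = 1169; answer 1169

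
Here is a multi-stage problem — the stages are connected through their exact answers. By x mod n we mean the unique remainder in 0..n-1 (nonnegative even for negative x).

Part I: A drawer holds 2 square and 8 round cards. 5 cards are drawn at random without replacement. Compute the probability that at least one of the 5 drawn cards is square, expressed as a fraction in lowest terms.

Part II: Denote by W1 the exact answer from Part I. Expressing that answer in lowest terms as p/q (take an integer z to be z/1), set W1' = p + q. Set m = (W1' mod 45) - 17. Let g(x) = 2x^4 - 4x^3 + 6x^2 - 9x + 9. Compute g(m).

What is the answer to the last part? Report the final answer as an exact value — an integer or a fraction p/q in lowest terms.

30

Part I: total draws C(10,5) = 252; complement C(8,5) = 56; favorable 252 - 56 = 196; P = 7/9; answer 7/9
Part II: W1 = 7/9; threaded value p + q = 16; m = -1; 2*(-1)^4 - 4*(-1)^3 + 6*(-1)^2 - 9*(-1)^1 + 9 = (2) + (4) + (6) + (9) + (9) = 30; answer 30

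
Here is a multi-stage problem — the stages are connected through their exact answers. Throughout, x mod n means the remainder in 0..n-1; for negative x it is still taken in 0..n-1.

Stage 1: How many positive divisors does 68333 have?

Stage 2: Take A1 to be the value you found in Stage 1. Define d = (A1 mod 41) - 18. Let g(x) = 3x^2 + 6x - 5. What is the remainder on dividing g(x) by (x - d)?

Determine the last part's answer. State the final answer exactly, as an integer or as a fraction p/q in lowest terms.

499

Stage 1: 68333 = 23 * 2971; number of divisors = (1+1) * (1+1) = 4; answer 4
Stage 2: A1 = 4; d = -14; remainder = value at the root: 3*(-14)^2 + 6*(-14)^1 - 5 = (588) + (-84) + (-5) = 499; answer 499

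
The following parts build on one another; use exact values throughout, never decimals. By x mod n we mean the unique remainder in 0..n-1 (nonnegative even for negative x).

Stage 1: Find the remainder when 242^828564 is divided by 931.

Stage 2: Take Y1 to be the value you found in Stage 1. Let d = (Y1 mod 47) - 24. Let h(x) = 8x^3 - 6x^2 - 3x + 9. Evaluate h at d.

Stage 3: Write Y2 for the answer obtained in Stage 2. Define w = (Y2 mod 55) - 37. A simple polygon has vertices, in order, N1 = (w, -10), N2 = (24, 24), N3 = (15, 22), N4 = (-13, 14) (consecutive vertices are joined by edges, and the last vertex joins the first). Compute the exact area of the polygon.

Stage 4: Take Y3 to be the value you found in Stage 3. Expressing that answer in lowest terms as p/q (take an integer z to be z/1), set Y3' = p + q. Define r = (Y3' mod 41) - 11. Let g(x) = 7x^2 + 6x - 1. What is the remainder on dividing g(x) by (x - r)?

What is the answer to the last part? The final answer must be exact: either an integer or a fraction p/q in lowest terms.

44

Stage 1: squarings mod 931: 242^1=242, 242^2=842, 242^4=473, 242^8=289, 242^16=662, 242^32=674, 242^64=879, 242^128=842, 242^256=473, 242^512=289, 242^1024=662, 242^2048=674, 242^4096=879, 242^8192=842, 242^16384=473, 242^32768=289, 242^65536=662, 242^131072=674, 242^262144=879, 242^524288=842; 242^828564 = 242^4 * 242^16 * 242^128 * 242^1024 * 242^8192 * 242^32768 * 242^262144 * 242^524288 = 64 (mod 931); answer 64
Stage 2: Y1 = 64; d = -7; 8*(-7)^3 - 6*(-7)^2 - 3*(-7)^1 + 9 = (-2744) + (-294) + (21) + (9) = -3008; answer -3008
Stage 3: Y2 = -3008; w = -20; cross terms: (-20*24 - 24*-10)=-240, (24*22 - 15*24)=168, (15*14 - -13*22)=496, (-13*-10 - -20*14)=410; twice the area = |834| = 834; area = 417; answer 417
Stage 4: Y3 = 417; threaded value p + q = 418; r = -3; remainder = value at the root: 7*(-3)^2 + 6*(-3)^1 - 1 = (63) + (-18) + (-1) = 44; answer 44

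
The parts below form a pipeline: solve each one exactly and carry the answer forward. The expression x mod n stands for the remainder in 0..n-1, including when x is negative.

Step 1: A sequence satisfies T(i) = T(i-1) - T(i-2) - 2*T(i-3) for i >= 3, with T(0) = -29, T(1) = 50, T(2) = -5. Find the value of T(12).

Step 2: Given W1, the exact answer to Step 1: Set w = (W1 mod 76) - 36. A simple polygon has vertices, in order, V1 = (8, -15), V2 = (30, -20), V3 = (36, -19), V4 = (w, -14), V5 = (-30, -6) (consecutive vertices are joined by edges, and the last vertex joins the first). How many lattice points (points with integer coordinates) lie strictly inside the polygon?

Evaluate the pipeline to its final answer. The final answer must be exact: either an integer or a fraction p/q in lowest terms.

194

Step 1: T(3) = 1*(-5) - 1*(50) - 2*(-29) = 3; iterating: T(3)=3, T(4)=-92, T(5)=-85, T(6)=1, T(7)=270, T(8)=439, T(9)=167, T(10)=-812, T(11)=-1857, T(12)=-1379; answer -1379
Step 2: W1 = -1379; w = 29; cross terms: (8*-20 - 30*-15)=290, (30*-19 - 36*-20)=150, (36*-14 - 29*-19)=47, (29*-6 - -30*-14)=-594, (-30*-15 - 8*-6)=498; twice the area = |391| = 391; area = 391/2; boundary points = 1 + 1 + 1 + 1 + 1 = 5; strictly interior points = area - boundary/2 + 1 = 194; answer 194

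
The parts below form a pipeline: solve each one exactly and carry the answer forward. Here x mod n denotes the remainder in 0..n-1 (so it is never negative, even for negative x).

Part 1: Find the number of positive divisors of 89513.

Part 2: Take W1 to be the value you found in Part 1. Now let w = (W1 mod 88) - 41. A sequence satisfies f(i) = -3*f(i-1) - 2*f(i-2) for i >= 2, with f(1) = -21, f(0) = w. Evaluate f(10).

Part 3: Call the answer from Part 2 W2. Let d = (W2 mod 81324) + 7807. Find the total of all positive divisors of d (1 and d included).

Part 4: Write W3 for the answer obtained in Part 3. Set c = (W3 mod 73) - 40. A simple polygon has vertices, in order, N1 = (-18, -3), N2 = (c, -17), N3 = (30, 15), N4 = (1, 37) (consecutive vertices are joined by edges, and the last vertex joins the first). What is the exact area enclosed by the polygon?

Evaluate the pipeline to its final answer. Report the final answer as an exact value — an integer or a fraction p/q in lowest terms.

Part 1: 89513 is prime, so its only divisors are 1 and 89513; count = 2; answer 2
Part 2: W1 = 2; w = -39; f(2) = -3*(-21) - 2*(-39) = 141; iterating: f(2)=141, f(3)=-381, f(4)=861, f(5)=-1821, f(6)=3741, f(7)=-7581, f(8)=15261, f(9)=-30621, f(10)=61341; answer 61341
Part 3: W2 = 61341; d = 69148; 69148 = 2^2 * 59 * 293; sigma = (1 + 2 + 4) * (1 + 59) * (1 + 293) = 7 * 60 * 294 = 123480; answer 123480
Part 4: W3 = 123480; c = -3; cross terms: (-18*-17 - -3*-3)=297, (-3*15 - 30*-17)=465, (30*37 - 1*15)=1095, (1*-3 - -18*37)=663; twice the area = |2520| = 2520; area = 1260; answer 1260

1260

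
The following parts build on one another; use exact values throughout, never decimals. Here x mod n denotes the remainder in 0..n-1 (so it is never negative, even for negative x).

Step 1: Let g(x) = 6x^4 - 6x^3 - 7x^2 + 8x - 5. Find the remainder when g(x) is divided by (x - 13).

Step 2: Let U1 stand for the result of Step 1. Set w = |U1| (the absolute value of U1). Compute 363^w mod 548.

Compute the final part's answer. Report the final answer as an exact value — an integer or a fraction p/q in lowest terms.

81

Step 1: remainder = value at the root: 6*(13)^4 - 6*(13)^3 - 7*(13)^2 + 8*(13)^1 - 5 = (171366) + (-13182) + (-1183) + (104) + (-5) = 157100; answer 157100
Step 2: U1 = 157100; w = 157100; squarings mod 548: 363^1=363, 363^2=249, 363^4=77, 363^8=449, 363^16=485, 363^32=133, 363^64=153, 363^128=393, 363^256=461, 363^512=445, 363^1024=197, 363^2048=449, 363^4096=485, 363^8192=133, 363^16384=153, 363^32768=393, 363^65536=461, 363^131072=445; 363^157100 = 363^4 * 363^8 * 363^32 * 363^128 * 363^256 * 363^1024 * 363^8192 * 363^16384 * 363^131072 = 81 (mod 548); answer 81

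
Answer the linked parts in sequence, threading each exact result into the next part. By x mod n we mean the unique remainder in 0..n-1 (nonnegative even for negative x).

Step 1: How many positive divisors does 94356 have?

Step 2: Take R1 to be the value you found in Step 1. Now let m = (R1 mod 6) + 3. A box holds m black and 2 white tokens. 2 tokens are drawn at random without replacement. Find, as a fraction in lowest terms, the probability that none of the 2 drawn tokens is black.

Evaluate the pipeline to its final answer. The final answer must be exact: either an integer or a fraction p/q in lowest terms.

Step 1: 94356 = 2^2 * 3^2 * 2621; number of divisors = (2+1) * (2+1) * (1+1) = 18; answer 18
Step 2: R1 = 18; m = 3; total draws C(5,2) = 10; favorable C(2,2) = 1; P = 1/10; answer 1/10

1/10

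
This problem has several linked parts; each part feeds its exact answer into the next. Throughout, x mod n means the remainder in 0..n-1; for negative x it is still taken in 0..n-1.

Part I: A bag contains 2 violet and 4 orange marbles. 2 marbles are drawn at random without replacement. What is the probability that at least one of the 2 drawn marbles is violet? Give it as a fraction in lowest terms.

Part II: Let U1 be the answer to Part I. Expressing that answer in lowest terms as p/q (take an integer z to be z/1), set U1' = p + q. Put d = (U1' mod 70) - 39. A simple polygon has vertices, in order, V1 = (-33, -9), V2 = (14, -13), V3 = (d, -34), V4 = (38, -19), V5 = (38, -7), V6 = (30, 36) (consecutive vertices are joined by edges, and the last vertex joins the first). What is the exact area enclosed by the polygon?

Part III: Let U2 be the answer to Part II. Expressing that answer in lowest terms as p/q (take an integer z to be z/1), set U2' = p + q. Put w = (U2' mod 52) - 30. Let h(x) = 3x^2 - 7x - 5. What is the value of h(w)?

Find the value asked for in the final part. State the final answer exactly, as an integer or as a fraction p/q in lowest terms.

175

Part I: total draws C(6,2) = 15; complement C(4,2) = 6; favorable 15 - 6 = 9; P = 3/5; answer 3/5
Part II: U1 = 3/5; threaded value p + q = 8; d = -31; cross terms: (-33*-13 - 14*-9)=555, (14*-34 - -31*-13)=-879, (-31*-19 - 38*-34)=1881, (38*-7 - 38*-19)=456, (38*36 - 30*-7)=1578, (30*-9 - -33*36)=918; twice the area = |4509| = 4509; area = 4509/2; answer 4509/2
Part III: U2 = 4509/2; threaded value p + q = 4511; w = 9; 3*(9)^2 - 7*(9)^1 - 5 = (243) + (-63) + (-5) = 175; answer 175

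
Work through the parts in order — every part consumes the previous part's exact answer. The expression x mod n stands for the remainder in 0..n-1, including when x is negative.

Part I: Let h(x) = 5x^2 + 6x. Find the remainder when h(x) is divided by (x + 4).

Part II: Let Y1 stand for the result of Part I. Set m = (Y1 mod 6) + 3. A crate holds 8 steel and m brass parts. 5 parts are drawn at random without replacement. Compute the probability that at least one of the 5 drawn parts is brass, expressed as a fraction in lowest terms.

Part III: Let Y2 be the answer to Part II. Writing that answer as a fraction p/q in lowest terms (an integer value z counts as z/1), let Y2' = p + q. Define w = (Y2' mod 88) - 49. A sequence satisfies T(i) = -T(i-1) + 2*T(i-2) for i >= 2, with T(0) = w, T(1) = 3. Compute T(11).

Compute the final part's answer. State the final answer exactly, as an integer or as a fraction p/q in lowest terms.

-1361

Part I: remainder = value at the root: 5*(-4)^2 + 6*(-4)^1 = (80) + (-24) = 56; answer 56
Part II: Y1 = 56; m = 5; total draws C(13,5) = 1287; complement C(8,5) = 56; favorable 1287 - 56 = 1231; P = 1231/1287; answer 1231/1287
Part III: Y2 = 1231/1287; threaded value p + q = 2518; w = 5; T(2) = -1*(3) + 2*(5) = 7; iterating: T(2)=7, T(3)=-1, T(4)=15, T(5)=-17, T(6)=47, T(7)=-81, T(8)=175, T(9)=-337, T(10)=687, T(11)=-1361; answer -1361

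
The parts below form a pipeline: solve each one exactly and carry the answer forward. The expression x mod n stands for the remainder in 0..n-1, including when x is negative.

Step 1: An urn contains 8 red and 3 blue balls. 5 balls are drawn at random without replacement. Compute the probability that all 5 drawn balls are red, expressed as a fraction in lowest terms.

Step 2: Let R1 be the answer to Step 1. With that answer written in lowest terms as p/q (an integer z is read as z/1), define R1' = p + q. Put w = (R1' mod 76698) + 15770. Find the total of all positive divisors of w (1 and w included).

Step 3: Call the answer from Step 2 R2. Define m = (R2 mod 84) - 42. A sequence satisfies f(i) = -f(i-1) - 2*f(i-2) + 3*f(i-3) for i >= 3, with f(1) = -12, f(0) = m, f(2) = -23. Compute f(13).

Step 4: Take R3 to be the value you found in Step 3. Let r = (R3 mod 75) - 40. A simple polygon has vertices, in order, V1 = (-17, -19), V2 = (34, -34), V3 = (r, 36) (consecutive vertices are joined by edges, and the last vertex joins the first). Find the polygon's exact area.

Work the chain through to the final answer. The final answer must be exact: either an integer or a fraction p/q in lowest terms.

3405/2

Step 1: total draws C(11,5) = 462; favorable C(8,5) = 56; P = 4/33; answer 4/33
Step 2: R1 = 4/33; threaded value p + q = 37; w = 15807; 15807 = 3 * 11 * 479; sigma = (1 + 3) * (1 + 11) * (1 + 479) = 4 * 12 * 480 = 23040; answer 23040
Step 3: R2 = 23040; m = -18; f(3) = -1*(-23) - 2*(-12) + 3*(-18) = -7; iterating: f(3)=-7, f(4)=17, f(5)=-72, f(6)=17, f(7)=178, f(8)=-428, f(9)=123, f(10)=1267, f(11)=-2797, f(12)=632, f(13)=8763; answer 8763
Step 4: R3 = 8763; r = 23; cross terms: (-17*-34 - 34*-19)=1224, (34*36 - 23*-34)=2006, (23*-19 - -17*36)=175; twice the area = |3405| = 3405; area = 3405/2; answer 3405/2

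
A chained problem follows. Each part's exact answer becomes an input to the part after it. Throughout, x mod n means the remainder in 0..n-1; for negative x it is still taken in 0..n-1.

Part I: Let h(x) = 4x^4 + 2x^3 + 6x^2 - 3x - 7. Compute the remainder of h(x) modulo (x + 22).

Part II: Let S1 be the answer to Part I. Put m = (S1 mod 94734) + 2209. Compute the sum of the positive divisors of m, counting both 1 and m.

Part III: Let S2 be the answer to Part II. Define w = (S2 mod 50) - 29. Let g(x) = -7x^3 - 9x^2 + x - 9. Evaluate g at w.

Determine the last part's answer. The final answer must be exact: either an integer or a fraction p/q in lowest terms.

-25644

Part I: remainder = value at the root: 4*(-22)^4 + 2*(-22)^3 + 6*(-22)^2 - 3*(-22)^1 - 7 = (937024) + (-21296) + (2904) + (66) + (-7) = 918691; answer 918691
Part II: S1 = 918691; m = 68294; 68294 = 2 * 34147; sigma = (1 + 2) * (1 + 34147) = 3 * 34148 = 102444; answer 102444
Part III: S2 = 102444; w = 15; -7*(15)^3 - 9*(15)^2 + 1*(15)^1 - 9 = (-23625) + (-2025) + (15) + (-9) = -25644; answer -25644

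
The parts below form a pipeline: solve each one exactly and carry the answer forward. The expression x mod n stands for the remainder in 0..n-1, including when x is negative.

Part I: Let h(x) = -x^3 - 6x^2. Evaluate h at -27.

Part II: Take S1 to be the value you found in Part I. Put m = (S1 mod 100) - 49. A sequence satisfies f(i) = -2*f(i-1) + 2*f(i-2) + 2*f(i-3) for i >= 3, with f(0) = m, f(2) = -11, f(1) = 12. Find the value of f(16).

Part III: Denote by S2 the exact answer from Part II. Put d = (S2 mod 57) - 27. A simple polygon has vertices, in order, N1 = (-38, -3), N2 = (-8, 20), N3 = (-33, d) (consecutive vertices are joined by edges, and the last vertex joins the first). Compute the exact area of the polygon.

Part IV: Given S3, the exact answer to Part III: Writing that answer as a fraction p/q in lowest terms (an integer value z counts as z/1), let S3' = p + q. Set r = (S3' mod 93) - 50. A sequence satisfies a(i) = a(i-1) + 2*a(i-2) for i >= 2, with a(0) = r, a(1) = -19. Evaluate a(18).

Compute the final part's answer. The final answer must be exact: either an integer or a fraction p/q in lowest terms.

1660277

Part I: -1*(-27)^3 - 6*(-27)^2 = (19683) + (-4374) = 15309; answer 15309
Part II: S1 = 15309; m = -40; f(3) = -2*(-11) + 2*(12) + 2*(-40) = -34; iterating: f(3)=-34, f(4)=70, f(5)=-230, f(6)=532, f(7)=-1384, f(8)=3372, f(9)=-8448, f(10)=20872, f(11)=-51896, f(12)=128640, f(13)=-319328, f(14)=792144, f(15)=-1965664, f(16)=4876960; answer 4876960
Part III: S2 = 4876960; d = 13; cross terms: (-38*20 - -8*-3)=-784, (-8*13 - -33*20)=556, (-33*-3 - -38*13)=593; twice the area = |365| = 365; area = 365/2; answer 365/2
Part IV: S3 = 365/2; threaded value p + q = 367; r = 38; a(2) = 1*(-19) + 2*(38) = 57; iterating: a(2)=57, a(3)=19, a(4)=133, a(5)=171, a(6)=437, a(7)=779, a(8)=1653, a(9)=3211, a(10)=6517, a(11)=12939, a(12)=25973, a(13)=51851, a(14)=103797, a(15)=207499, a(16)=415093, a(17)=830091, a(18)=1660277; answer 1660277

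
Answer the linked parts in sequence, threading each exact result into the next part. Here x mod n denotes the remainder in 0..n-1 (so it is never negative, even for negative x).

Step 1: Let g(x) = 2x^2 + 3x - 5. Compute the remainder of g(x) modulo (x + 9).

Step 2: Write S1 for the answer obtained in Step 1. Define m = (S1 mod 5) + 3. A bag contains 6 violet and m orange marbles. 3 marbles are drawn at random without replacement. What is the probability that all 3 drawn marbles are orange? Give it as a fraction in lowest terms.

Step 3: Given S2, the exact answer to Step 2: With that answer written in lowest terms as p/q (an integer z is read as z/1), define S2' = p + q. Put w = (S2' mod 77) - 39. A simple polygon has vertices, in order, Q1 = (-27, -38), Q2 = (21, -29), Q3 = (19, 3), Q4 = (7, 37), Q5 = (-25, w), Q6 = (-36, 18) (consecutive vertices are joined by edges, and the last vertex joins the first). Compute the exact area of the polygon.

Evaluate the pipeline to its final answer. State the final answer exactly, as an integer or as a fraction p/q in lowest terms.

3873/2

Step 1: remainder = value at the root: 2*(-9)^2 + 3*(-9)^1 - 5 = (162) + (-27) + (-5) = 130; answer 130
Step 2: S1 = 130; m = 3; total draws C(9,3) = 84; favorable C(3,3) = 1; P = 1/84; answer 1/84
Step 3: S2 = 1/84; threaded value p + q = 85; w = -31; cross terms: (-27*-29 - 21*-38)=1581, (21*3 - 19*-29)=614, (19*37 - 7*3)=682, (7*-31 - -25*37)=708, (-25*18 - -36*-31)=-1566, (-36*-38 - -27*18)=1854; twice the area = |3873| = 3873; area = 3873/2; answer 3873/2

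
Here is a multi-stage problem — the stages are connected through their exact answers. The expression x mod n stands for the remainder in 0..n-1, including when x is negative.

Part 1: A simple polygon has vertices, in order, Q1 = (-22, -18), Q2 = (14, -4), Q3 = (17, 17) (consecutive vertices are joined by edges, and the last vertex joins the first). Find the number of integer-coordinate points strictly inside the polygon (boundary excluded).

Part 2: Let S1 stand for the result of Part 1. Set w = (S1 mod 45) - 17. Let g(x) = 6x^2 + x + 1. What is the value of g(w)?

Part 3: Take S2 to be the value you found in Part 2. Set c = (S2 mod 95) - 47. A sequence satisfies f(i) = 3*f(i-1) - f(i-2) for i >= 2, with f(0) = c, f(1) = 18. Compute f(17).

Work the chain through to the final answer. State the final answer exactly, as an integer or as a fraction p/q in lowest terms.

Part 1: cross terms: (-22*-4 - 14*-18)=340, (14*17 - 17*-4)=306, (17*-18 - -22*17)=68; twice the area = |714| = 714; area = 357; boundary points = 2 + 3 + 1 = 6; strictly interior points = area - boundary/2 + 1 = 355; answer 355
Part 2: S1 = 355; w = 23; 6*(23)^2 + 1*(23)^1 + 1 = (3174) + (23) + (1) = 3198; answer 3198
Part 3: S2 = 3198; c = 16; f(2) = 3*(18) - 1*(16) = 38; iterating: f(2)=38, f(3)=96, f(4)=250, f(5)=654, f(6)=1712, f(7)=4482, f(8)=11734, f(9)=30720, f(10)=80426, f(11)=210558, f(12)=551248, f(13)=1443186, f(14)=3778310, f(15)=9891744, f(16)=25896922, f(17)=67799022; answer 67799022

67799022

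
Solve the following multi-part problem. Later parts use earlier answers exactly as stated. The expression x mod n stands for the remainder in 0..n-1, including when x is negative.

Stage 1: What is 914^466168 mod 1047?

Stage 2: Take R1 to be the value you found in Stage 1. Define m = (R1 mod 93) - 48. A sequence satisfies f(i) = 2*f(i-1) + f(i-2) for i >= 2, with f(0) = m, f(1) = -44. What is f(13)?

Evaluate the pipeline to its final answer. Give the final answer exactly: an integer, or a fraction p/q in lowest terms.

-1874224

Stage 1: squarings mod 1047: 914^1=914, 914^2=937, 914^4=583, 914^8=661, 914^16=322, 914^32=31, 914^64=961, 914^128=67, 914^256=301, 914^512=559, 914^1024=475, 914^2048=520, 914^4096=274, 914^8192=739, 914^16384=634, 914^32768=955, 914^65536=88, 914^131072=415, 914^262144=517; 914^466168 = 914^8 * 914^16 * 914^32 * 914^64 * 914^128 * 914^1024 * 914^2048 * 914^4096 * 914^65536 * 914^131072 * 914^262144 = 577 (mod 1047); answer 577
Stage 2: R1 = 577; m = -29; f(2) = 2*(-44) + 1*(-29) = -117; iterating: f(2)=-117, f(3)=-278, f(4)=-673, f(5)=-1624, f(6)=-3921, f(7)=-9466, f(8)=-22853, f(9)=-55172, f(10)=-133197, f(11)=-321566, f(12)=-776329, f(13)=-1874224; answer -1874224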